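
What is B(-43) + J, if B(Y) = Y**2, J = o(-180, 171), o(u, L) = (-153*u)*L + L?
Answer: 4711360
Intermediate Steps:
o(u, L) = L - 153*L*u (o(u, L) = -153*L*u + L = L - 153*L*u)
J = 4709511 (J = 171*(1 - 153*(-180)) = 171*(1 + 27540) = 171*27541 = 4709511)
B(-43) + J = (-43)**2 + 4709511 = 1849 + 4709511 = 4711360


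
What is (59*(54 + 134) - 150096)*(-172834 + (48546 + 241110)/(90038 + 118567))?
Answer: 1670538345344552/69535 ≈ 2.4024e+10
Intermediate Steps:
(59*(54 + 134) - 150096)*(-172834 + (48546 + 241110)/(90038 + 118567)) = (59*188 - 150096)*(-172834 + 289656/208605) = (11092 - 150096)*(-172834 + 289656*(1/208605)) = -139004*(-172834 + 96552/69535) = -139004*(-12017915638/69535) = 1670538345344552/69535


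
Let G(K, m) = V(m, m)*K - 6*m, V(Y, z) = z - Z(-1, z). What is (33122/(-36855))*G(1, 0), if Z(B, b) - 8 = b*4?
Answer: 264976/36855 ≈ 7.1897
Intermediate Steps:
Z(B, b) = 8 + 4*b (Z(B, b) = 8 + b*4 = 8 + 4*b)
V(Y, z) = -8 - 3*z (V(Y, z) = z - (8 + 4*z) = z + (-8 - 4*z) = -8 - 3*z)
G(K, m) = -6*m + K*(-8 - 3*m) (G(K, m) = (-8 - 3*m)*K - 6*m = K*(-8 - 3*m) - 6*m = -6*m + K*(-8 - 3*m))
(33122/(-36855))*G(1, 0) = (33122/(-36855))*(-6*0 - 1*1*(8 + 3*0)) = (33122*(-1/36855))*(0 - 1*1*(8 + 0)) = -33122*(0 - 1*1*8)/36855 = -33122*(0 - 8)/36855 = -33122/36855*(-8) = 264976/36855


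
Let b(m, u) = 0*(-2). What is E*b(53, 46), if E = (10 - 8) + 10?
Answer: 0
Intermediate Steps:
E = 12 (E = 2 + 10 = 12)
b(m, u) = 0
E*b(53, 46) = 12*0 = 0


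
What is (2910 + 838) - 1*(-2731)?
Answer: 6479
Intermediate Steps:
(2910 + 838) - 1*(-2731) = 3748 + 2731 = 6479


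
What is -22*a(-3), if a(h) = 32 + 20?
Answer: -1144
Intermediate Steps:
a(h) = 52
-22*a(-3) = -22*52 = -1144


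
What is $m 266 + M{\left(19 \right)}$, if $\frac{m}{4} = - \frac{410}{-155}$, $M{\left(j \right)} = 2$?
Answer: $\frac{87310}{31} \approx 2816.5$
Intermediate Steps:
$m = \frac{328}{31}$ ($m = 4 \left(- \frac{410}{-155}\right) = 4 \left(\left(-410\right) \left(- \frac{1}{155}\right)\right) = 4 \cdot \frac{82}{31} = \frac{328}{31} \approx 10.581$)
$m 266 + M{\left(19 \right)} = \frac{328}{31} \cdot 266 + 2 = \frac{87248}{31} + 2 = \frac{87310}{31}$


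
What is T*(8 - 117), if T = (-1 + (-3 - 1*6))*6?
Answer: 6540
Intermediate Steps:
T = -60 (T = (-1 + (-3 - 6))*6 = (-1 - 9)*6 = -10*6 = -60)
T*(8 - 117) = -60*(8 - 117) = -60*(-109) = 6540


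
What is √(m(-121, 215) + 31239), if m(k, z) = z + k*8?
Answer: √30486 ≈ 174.60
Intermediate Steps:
m(k, z) = z + 8*k
√(m(-121, 215) + 31239) = √((215 + 8*(-121)) + 31239) = √((215 - 968) + 31239) = √(-753 + 31239) = √30486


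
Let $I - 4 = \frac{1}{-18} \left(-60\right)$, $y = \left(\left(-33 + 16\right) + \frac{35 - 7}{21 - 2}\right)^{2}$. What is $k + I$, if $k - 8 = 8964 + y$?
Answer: $\frac{9985693}{1083} \approx 9220.4$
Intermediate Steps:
$y = \frac{87025}{361}$ ($y = \left(-17 + \frac{28}{19}\right)^{2} = \left(- \frac{295}{19}\right)^{2} = \frac{87025}{361} \approx 241.07$)
$I = \frac{22}{3}$ ($I = 4 + \frac{1}{-18} \left(-60\right) = 4 - - \frac{10}{3} = 4 + \frac{10}{3} = \frac{22}{3} \approx 7.3333$)
$k = \frac{3325917}{361}$ ($k = 8 + \left(8964 + \frac{87025}{361}\right) = 8 + \frac{3323029}{361} = \frac{3325917}{361} \approx 9213.1$)
$k + I = \frac{3325917}{361} + \frac{22}{3} = \frac{9985693}{1083}$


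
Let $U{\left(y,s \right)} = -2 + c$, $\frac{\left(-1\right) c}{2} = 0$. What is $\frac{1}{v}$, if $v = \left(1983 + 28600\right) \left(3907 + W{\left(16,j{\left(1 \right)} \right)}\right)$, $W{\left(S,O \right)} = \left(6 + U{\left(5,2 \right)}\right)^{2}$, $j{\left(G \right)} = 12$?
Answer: $\frac{1}{119977109} \approx 8.3349 \cdot 10^{-9}$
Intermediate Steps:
$c = 0$ ($c = \left(-2\right) 0 = 0$)
$U{\left(y,s \right)} = -2$ ($U{\left(y,s \right)} = -2 + 0 = -2$)
$W{\left(S,O \right)} = 16$ ($W{\left(S,O \right)} = \left(6 - 2\right)^{2} = 4^{2} = 16$)
$v = 119977109$ ($v = \left(1983 + 28600\right) \left(3907 + 16\right) = 30583 \cdot 3923 = 119977109$)
$\frac{1}{v} = \frac{1}{119977109}$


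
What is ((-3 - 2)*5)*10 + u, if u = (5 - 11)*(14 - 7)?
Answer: -292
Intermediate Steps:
u = -42 (u = -6*7 = -42)
((-3 - 2)*5)*10 + u = ((-3 - 2)*5)*10 - 42 = -5*5*10 - 42 = -25*10 - 42 = -250 - 42 = -292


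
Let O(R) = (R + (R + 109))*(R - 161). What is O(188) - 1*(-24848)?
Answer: 37943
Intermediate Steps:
O(R) = (-161 + R)*(109 + 2*R) (O(R) = (R + (109 + R))*(-161 + R) = (109 + 2*R)*(-161 + R) = (-161 + R)*(109 + 2*R))
O(188) - 1*(-24848) = (-17549 - 213*188 + 2*188²) - 1*(-24848) = (-17549 - 40044 + 2*35344) + 24848 = (-17549 - 40044 + 70688) + 24848 = 13095 + 24848 = 37943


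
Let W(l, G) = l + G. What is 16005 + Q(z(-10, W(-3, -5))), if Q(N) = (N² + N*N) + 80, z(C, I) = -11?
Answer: 16327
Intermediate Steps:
W(l, G) = G + l
Q(N) = 80 + 2*N² (Q(N) = (N² + N²) + 80 = 2*N² + 80 = 80 + 2*N²)
16005 + Q(z(-10, W(-3, -5))) = 16005 + (80 + 2*(-11)²) = 16005 + (80 + 2*121) = 16005 + (80 + 242) = 16005 + 322 = 16327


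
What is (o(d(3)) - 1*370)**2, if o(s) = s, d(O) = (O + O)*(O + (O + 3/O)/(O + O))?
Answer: 121104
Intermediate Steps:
d(O) = 2*O*(O + (O + 3/O)/(2*O)) (d(O) = (2*O)*(O + (O + 3/O)/((2*O))) = (2*O)*(O + (O + 3/O)*(1/(2*O))) = (2*O)*(O + (O + 3/O)/(2*O)) = 2*O*(O + (O + 3/O)/(2*O)))
(o(d(3)) - 1*370)**2 = ((3 + 2*3**2 + 3/3) - 1*370)**2 = ((3 + 2*9 + 3*(1/3)) - 370)**2 = ((3 + 18 + 1) - 370)**2 = (22 - 370)**2 = (-348)**2 = 121104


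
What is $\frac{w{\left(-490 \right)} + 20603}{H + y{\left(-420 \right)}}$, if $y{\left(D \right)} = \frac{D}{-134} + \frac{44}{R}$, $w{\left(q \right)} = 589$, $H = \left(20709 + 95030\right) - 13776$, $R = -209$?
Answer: $\frac{26977416}{129802621} \approx 0.20783$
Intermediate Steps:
$H = 101963$ ($H = 115739 - 13776 = 101963$)
$y{\left(D \right)} = - \frac{4}{19} - \frac{D}{134}$ ($y{\left(D \right)} = \frac{D}{-134} + \frac{44}{-209} = D \left(- \frac{1}{134}\right) + 44 \left(- \frac{1}{209}\right) = - \frac{D}{134} - \frac{4}{19} = - \frac{4}{19} - \frac{D}{134}$)
$\frac{w{\left(-490 \right)} + 20603}{H + y{\left(-420 \right)}} = \frac{589 + 20603}{101963 - - \frac{3722}{1273}} = \frac{21192}{101963 + \left(- \frac{4}{19} + \frac{210}{67}\right)} = \frac{21192}{101963 + \frac{3722}{1273}} = \frac{21192}{\frac{129802621}{1273}} = 21192 \cdot \frac{1273}{129802621} = \frac{26977416}{129802621}$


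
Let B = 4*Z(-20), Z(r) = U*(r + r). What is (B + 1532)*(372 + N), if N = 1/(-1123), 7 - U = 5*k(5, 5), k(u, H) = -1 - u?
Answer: -1833108940/1123 ≈ -1.6323e+6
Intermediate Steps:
U = 37 (U = 7 - 5*(-1 - 1*5) = 7 - 5*(-1 - 5) = 7 - 5*(-6) = 7 - 1*(-30) = 7 + 30 = 37)
Z(r) = 74*r (Z(r) = 37*(r + r) = 37*(2*r) = 74*r)
N = -1/1123 ≈ -0.00089047
B = -5920 (B = 4*(74*(-20)) = 4*(-1480) = -5920)
(B + 1532)*(372 + N) = (-5920 + 1532)*(372 - 1/1123) = -4388*417755/1123 = -1833108940/1123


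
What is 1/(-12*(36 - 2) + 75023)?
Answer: 1/74615 ≈ 1.3402e-5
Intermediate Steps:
1/(-12*(36 - 2) + 75023) = 1/(-12*34 + 75023) = 1/(-408 + 75023) = 1/74615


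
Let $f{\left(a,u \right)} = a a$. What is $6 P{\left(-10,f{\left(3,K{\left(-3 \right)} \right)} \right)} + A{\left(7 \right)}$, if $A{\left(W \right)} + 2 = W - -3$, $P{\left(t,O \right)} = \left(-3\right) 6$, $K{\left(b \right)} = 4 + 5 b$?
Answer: $-100$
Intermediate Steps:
$f{\left(a,u \right)} = a^{2}$
$P{\left(t,O \right)} = -18$
$A{\left(W \right)} = 1 + W$ ($A{\left(W \right)} = -2 + \left(W - -3\right) = -2 + \left(W + 3\right) = -2 + \left(3 + W\right) = 1 + W$)
$6 P{\left(-10,f{\left(3,K{\left(-3 \right)} \right)} \right)} + A{\left(7 \right)} = 6 \left(-18\right) + \left(1 + 7\right) = -108 + 8 = -100$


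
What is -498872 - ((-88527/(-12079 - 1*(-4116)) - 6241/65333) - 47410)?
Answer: -2973130889014/6585401 ≈ -4.5147e+5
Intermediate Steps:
-498872 - ((-88527/(-12079 - 1*(-4116)) - 6241/65333) - 47410) = -498872 - ((-88527/(-12079 + 4116) - 6241*1/65333) - 47410) = -498872 - ((-88527/(-7963) - 79/827) - 47410) = -498872 - ((-88527*(-1/7963) - 79/827) - 47410) = -498872 - ((88527/7963 - 79/827) - 47410) = -498872 - (72582752/6585401 - 47410) = -498872 - 1*(-312141278658/6585401) = -498872 + 312141278658/6585401 = -2973130889014/6585401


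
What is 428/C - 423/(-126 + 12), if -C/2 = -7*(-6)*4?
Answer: 3889/1596 ≈ 2.4367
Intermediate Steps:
C = -336 (C = -2*(-7*(-6))*4 = -84*4 = -2*168 = -336)
428/C - 423/(-126 + 12) = 428/(-336) - 423/(-126 + 12) = 428*(-1/336) - 423/(-114) = -107/84 - 423*(-1/114) = -107/84 + 141/38 = 3889/1596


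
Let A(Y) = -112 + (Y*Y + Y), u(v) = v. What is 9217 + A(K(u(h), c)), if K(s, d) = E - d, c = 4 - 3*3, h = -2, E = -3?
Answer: 9111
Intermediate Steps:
c = -5 (c = 4 - 9 = -5)
K(s, d) = -3 - d
A(Y) = -112 + Y + Y² (A(Y) = -112 + (Y² + Y) = -112 + (Y + Y²) = -112 + Y + Y²)
9217 + A(K(u(h), c)) = 9217 + (-112 + (-3 - 1*(-5)) + (-3 - 1*(-5))²) = 9217 + (-112 + (-3 + 5) + (-3 + 5)²) = 9217 + (-112 + 2 + 2²) = 9217 + (-112 + 2 + 4) = 9217 - 106 = 9111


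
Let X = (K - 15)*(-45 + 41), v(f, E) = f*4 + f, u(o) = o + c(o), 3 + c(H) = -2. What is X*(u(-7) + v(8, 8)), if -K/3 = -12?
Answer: -2352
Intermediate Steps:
K = 36 (K = -3*(-12) = 36)
c(H) = -5 (c(H) = -3 - 2 = -5)
u(o) = -5 + o (u(o) = o - 5 = -5 + o)
v(f, E) = 5*f (v(f, E) = 4*f + f = 5*f)
X = -84 (X = (36 - 15)*(-45 + 41) = 21*(-4) = -84)
X*(u(-7) + v(8, 8)) = -84*((-5 - 7) + 5*8) = -84*(-12 + 40) = -84*28 = -2352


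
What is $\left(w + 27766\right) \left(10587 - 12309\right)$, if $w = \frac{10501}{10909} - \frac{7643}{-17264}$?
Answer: $- \frac{4502615065473987}{94166488} \approx -4.7815 \cdot 10^{7}$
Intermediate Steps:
$w = \frac{264666751}{188332976}$ ($w = 10501 \cdot \frac{1}{10909} - - \frac{7643}{17264} = \frac{10501}{10909} + \frac{7643}{17264} = \frac{264666751}{188332976} \approx 1.4053$)
$\left(w + 27766\right) \left(10587 - 12309\right) = \left(\frac{264666751}{188332976} + 27766\right) \left(10587 - 12309\right) = \frac{5229518078367}{188332976} \left(-1722\right) = - \frac{4502615065473987}{94166488}$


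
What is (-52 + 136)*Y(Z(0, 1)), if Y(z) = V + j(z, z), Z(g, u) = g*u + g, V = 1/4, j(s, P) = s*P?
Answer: 21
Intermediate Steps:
j(s, P) = P*s
V = ¼ ≈ 0.25000
Z(g, u) = g + g*u
Y(z) = ¼ + z² (Y(z) = ¼ + z*z = ¼ + z²)
(-52 + 136)*Y(Z(0, 1)) = (-52 + 136)*(¼ + (0*(1 + 1))²) = 84*(¼ + (0*2)²) = 84*(¼ + 0²) = 84*(¼ + 0) = 84*(¼) = 21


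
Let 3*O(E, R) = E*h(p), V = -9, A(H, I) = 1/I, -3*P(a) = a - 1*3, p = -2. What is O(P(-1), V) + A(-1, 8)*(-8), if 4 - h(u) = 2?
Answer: -⅑ ≈ -0.11111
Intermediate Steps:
h(u) = 2 (h(u) = 4 - 1*2 = 4 - 2 = 2)
P(a) = 1 - a/3 (P(a) = -(a - 1*3)/3 = -(a - 3)/3 = -(-3 + a)/3 = 1 - a/3)
O(E, R) = 2*E/3 (O(E, R) = (E*2)/3 = (2*E)/3 = 2*E/3)
O(P(-1), V) + A(-1, 8)*(-8) = 2*(1 - ⅓*(-1))/3 - 8/8 = 2*(1 + ⅓)/3 + (⅛)*(-8) = (⅔)*(4/3) - 1 = 8/9 - 1 = -⅑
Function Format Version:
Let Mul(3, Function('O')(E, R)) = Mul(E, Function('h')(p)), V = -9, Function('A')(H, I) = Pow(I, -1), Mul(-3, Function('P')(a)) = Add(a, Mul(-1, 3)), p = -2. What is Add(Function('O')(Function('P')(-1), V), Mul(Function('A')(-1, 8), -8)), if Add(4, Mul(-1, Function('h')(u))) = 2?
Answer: Rational(-1, 9) ≈ -0.11111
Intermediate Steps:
Function('h')(u) = 2 (Function('h')(u) = Add(4, Mul(-1, 2)) = Add(4, -2) = 2)
Function('P')(a) = Add(1, Mul(Rational(-1, 3), a)) (Function('P')(a) = Mul(Rational(-1, 3), Add(a, Mul(-1, 3))) = Mul(Rational(-1, 3), Add(a, -3)) = Mul(Rational(-1, 3), Add(-3, a)) = Add(1, Mul(Rational(-1, 3), a)))
Function('O')(E, R) = Mul(Rational(2, 3), E) (Function('O')(E, R) = Mul(Rational(1, 3), Mul(E, 2)) = Mul(Rational(1, 3), Mul(2, E)) = Mul(Rational(2, 3), E))
Add(Function('O')(Function('P')(-1), V), Mul(Function('A')(-1, 8), -8)) = Add(Mul(Rational(2, 3), Add(1, Mul(Rational(-1, 3), -1))), Mul(Pow(8, -1), -8)) = Add(Mul(Rational(2, 3), Add(1, Rational(1, 3))), Mul(Rational(1, 8), -8)) = Add(Mul(Rational(2, 3), Rational(4, 3)), -1) = Add(Rational(8, 9), -1) = Rational(-1, 9)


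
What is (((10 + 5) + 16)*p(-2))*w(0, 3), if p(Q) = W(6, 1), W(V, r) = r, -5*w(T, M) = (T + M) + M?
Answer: -186/5 ≈ -37.200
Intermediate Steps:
w(T, M) = -2*M/5 - T/5 (w(T, M) = -((T + M) + M)/5 = -((M + T) + M)/5 = -(T + 2*M)/5 = -2*M/5 - T/5)
p(Q) = 1
(((10 + 5) + 16)*p(-2))*w(0, 3) = (((10 + 5) + 16)*1)*(-2/5*3 - 1/5*0) = ((15 + 16)*1)*(-6/5 + 0) = (31*1)*(-6/5) = 31*(-6/5) = -186/5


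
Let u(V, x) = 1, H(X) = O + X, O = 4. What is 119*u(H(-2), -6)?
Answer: 119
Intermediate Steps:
H(X) = 4 + X
119*u(H(-2), -6) = 119*1 = 119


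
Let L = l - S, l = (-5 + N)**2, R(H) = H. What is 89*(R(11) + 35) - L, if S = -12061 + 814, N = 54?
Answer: -9554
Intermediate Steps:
S = -11247
l = 2401 (l = (-5 + 54)**2 = 49**2 = 2401)
L = 13648 (L = 2401 - 1*(-11247) = 2401 + 11247 = 13648)
89*(R(11) + 35) - L = 89*(11 + 35) - 1*13648 = 89*46 - 13648 = 4094 - 13648 = -9554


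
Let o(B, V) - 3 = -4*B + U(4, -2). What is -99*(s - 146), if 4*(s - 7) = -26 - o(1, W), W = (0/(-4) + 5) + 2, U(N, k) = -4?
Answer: 57123/4 ≈ 14281.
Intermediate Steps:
W = 7 (W = (0*(-¼) + 5) + 2 = (0 + 5) + 2 = 5 + 2 = 7)
o(B, V) = -1 - 4*B (o(B, V) = 3 + (-4*B - 4) = 3 + (-4 - 4*B) = -1 - 4*B)
s = 7/4 (s = 7 + (-26 - (-1 - 4*1))/4 = 7 + (-26 - (-1 - 4))/4 = 7 + (-26 - 1*(-5))/4 = 7 + (-26 + 5)/4 = 7 + (¼)*(-21) = 7 - 21/4 = 7/4 ≈ 1.7500)
-99*(s - 146) = -99*(7/4 - 146) = -99*(-577/4) = 57123/4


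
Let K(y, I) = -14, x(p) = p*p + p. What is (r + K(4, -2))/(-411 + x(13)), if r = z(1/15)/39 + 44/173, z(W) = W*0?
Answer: 2378/39617 ≈ 0.060025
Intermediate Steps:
x(p) = p + p**2 (x(p) = p**2 + p = p + p**2)
z(W) = 0
r = 44/173 (r = 0/39 + 44/173 = 0*(1/39) + 44*(1/173) = 0 + 44/173 = 44/173 ≈ 0.25434)
(r + K(4, -2))/(-411 + x(13)) = (44/173 - 14)/(-411 + 13*(1 + 13)) = -2378/(173*(-411 + 13*14)) = -2378/(173*(-411 + 182)) = -2378/173/(-229) = -2378/173*(-1/229) = 2378/39617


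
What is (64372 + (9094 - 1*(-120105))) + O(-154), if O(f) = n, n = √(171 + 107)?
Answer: 193571 + √278 ≈ 1.9359e+5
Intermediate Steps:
n = √278 ≈ 16.673
O(f) = √278
(64372 + (9094 - 1*(-120105))) + O(-154) = (64372 + (9094 - 1*(-120105))) + √278 = (64372 + (9094 + 120105)) + √278 = (64372 + 129199) + √278 = 193571 + √278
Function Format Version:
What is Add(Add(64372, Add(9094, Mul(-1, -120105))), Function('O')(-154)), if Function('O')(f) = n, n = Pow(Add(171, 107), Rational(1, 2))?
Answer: Add(193571, Pow(278, Rational(1, 2))) ≈ 1.9359e+5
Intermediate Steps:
n = Pow(278, Rational(1, 2)) ≈ 16.673
Function('O')(f) = Pow(278, Rational(1, 2))
Add(Add(64372, Add(9094, Mul(-1, -120105))), Function('O')(-154)) = Add(Add(64372, Add(9094, Mul(-1, -120105))), Pow(278, Rational(1, 2))) = Add(Add(64372, Add(9094, 120105)), Pow(278, Rational(1, 2))) = Add(Add(64372, 129199), Pow(278, Rational(1, 2))) = Add(193571, Pow(278, Rational(1, 2)))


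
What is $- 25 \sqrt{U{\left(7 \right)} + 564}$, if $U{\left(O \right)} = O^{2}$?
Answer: $- 25 \sqrt{613} \approx -618.97$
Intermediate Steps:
$- 25 \sqrt{U{\left(7 \right)} + 564} = - 25 \sqrt{7^{2} + 564} = - 25 \sqrt{49 + 564} = - 25 \sqrt{613}$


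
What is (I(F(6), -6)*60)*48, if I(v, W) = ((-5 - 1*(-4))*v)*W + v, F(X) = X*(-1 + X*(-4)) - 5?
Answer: -3124800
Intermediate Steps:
F(X) = -5 + X*(-1 - 4*X) (F(X) = X*(-1 - 4*X) - 5 = -5 + X*(-1 - 4*X))
I(v, W) = v - W*v (I(v, W) = ((-5 + 4)*v)*W + v = (-v)*W + v = -W*v + v = v - W*v)
(I(F(6), -6)*60)*48 = (((-5 - 1*6 - 4*6²)*(1 - 1*(-6)))*60)*48 = (((-5 - 6 - 4*36)*(1 + 6))*60)*48 = (((-5 - 6 - 144)*7)*60)*48 = (-155*7*60)*48 = -1085*60*48 = -65100*48 = -3124800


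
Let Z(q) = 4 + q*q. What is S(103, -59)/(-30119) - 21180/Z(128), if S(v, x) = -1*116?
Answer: -159004853/123397543 ≈ -1.2886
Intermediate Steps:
Z(q) = 4 + q²
S(v, x) = -116
S(103, -59)/(-30119) - 21180/Z(128) = -116/(-30119) - 21180/(4 + 128²) = -116*(-1/30119) - 21180/(4 + 16384) = 116/30119 - 21180/16388 = 116/30119 - 21180*1/16388 = 116/30119 - 5295/4097 = -159004853/123397543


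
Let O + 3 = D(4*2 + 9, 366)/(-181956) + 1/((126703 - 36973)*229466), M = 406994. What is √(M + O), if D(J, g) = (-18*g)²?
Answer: √3810764865483433519270210332905/3060842452170 ≈ 637.77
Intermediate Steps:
D(J, g) = 324*g²
O = -75406719652383017/312205930121340 (O = -3 + ((324*366²)/(-181956) + 1/((126703 - 36973)*229466)) = -3 + ((324*133956)*(-1/181956) + (1/229466)/89730) = -3 + (43401744*(-1/181956) + (1/89730)*(1/229466)) = -3 + (-3616812/15163 + 1/20589984180) = -3 - 74470101862018997/312205930121340 = -75406719652383017/312205930121340 ≈ -241.53)
√(M + O) = √(406994 - 75406719652383017/312205930121340) = √(126990533604152268943/312205930121340) = √3810764865483433519270210332905/3060842452170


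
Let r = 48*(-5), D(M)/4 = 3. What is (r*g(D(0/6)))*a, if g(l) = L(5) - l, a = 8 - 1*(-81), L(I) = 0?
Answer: 256320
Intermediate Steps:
D(M) = 12 (D(M) = 4*3 = 12)
r = -240
a = 89 (a = 8 + 81 = 89)
g(l) = -l (g(l) = 0 - l = -l)
(r*g(D(0/6)))*a = -(-240)*12*89 = -240*(-12)*89 = 2880*89 = 256320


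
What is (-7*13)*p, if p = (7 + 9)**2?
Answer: -23296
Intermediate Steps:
p = 256 (p = 16**2 = 256)
(-7*13)*p = -7*13*256 = -91*256 = -23296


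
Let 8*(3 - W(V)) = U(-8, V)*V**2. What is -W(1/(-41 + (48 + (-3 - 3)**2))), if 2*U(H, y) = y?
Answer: -3816335/1272112 ≈ -3.0000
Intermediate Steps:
U(H, y) = y/2
W(V) = 3 - V**3/16 (W(V) = 3 - V/2*V**2/8 = 3 - V**3/16)
-W(1/(-41 + (48 + (-3 - 3)**2))) = -(3 - 1/(16*(-41 + (48 + (-3 - 3)**2))**3)) = -(3 - 1/(16*(-41 + (48 + (-6)**2))**3)) = -(3 - 1/(16*(-41 + (48 + 36))**3)) = -(3 - 1/(16*(-41 + 84)**3)) = -(3 - (1/43)**3/16) = -(3 - 1/16*1/79507) = -(3 - 1/1272112) = -1*3816335/1272112 = -3816335/1272112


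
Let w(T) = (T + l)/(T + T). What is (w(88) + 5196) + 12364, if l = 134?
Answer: 1545391/88 ≈ 17561.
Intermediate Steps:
w(T) = (134 + T)/(2*T) (w(T) = (T + 134)/(T + T) = (134 + T)/((2*T)) = (134 + T)*(1/(2*T)) = (134 + T)/(2*T))
(w(88) + 5196) + 12364 = ((½)*(134 + 88)/88 + 5196) + 12364 = ((½)*(1/88)*222 + 5196) + 12364 = (111/88 + 5196) + 12364 = 457359/88 + 12364 = 1545391/88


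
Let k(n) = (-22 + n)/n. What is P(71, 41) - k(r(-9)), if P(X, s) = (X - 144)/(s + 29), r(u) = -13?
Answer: -3399/910 ≈ -3.7352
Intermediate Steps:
P(X, s) = (-144 + X)/(29 + s)
k(n) = (-22 + n)/n
P(71, 41) - k(r(-9)) = (-144 + 71)/(29 + 41) - (-22 - 13)/(-13) = -73/70 - (-1)*(-35)/13 = (1/70)*(-73) - 1*35/13 = -73/70 - 35/13 = -3399/910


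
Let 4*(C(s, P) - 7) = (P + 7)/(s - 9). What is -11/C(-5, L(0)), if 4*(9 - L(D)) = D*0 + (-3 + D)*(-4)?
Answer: -616/379 ≈ -1.6253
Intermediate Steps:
L(D) = 6 + D (L(D) = 9 - (D*0 + (-3 + D)*(-4))/4 = 9 - (0 + (12 - 4*D))/4 = 9 - (12 - 4*D)/4 = 9 + (-3 + D) = 6 + D)
C(s, P) = 7 + (7 + P)/(4*(-9 + s)) (C(s, P) = 7 + ((P + 7)/(s - 9))/4 = 7 + ((7 + P)/(-9 + s))/4 = 7 + (7 + P)/(4*(-9 + s)))
-11/C(-5, L(0)) = -11*4*(-9 - 5)/(-245 + (6 + 0) + 28*(-5)) = -11*(-56/(-245 + 6 - 140)) = -11/((¼)*(-1/14)*(-379)) = -11/379/56 = -11*56/379 = -616/379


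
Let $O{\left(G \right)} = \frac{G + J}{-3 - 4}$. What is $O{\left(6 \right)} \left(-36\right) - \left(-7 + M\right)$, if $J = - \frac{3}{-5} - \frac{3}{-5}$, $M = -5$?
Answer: $\frac{1716}{35} \approx 49.029$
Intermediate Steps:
$J = \frac{6}{5}$ ($J = \left(-3\right) \left(- \frac{1}{5}\right) - - \frac{3}{5} = \frac{3}{5} + \frac{3}{5} = \frac{6}{5} \approx 1.2$)
$O{\left(G \right)} = - \frac{6}{35} - \frac{G}{7}$ ($O{\left(G \right)} = \frac{G + \frac{6}{5}}{-3 - 4} = \frac{\frac{6}{5} + G}{-7} = \left(\frac{6}{5} + G\right) \left(- \frac{1}{7}\right) = - \frac{6}{35} - \frac{G}{7}$)
$O{\left(6 \right)} \left(-36\right) - \left(-7 + M\right) = \left(- \frac{6}{35} - \frac{6}{7}\right) \left(-36\right) + \left(\left(-1\right) \left(-5\right) + 7\right) = \left(- \frac{6}{35} - \frac{6}{7}\right) \left(-36\right) + \left(5 + 7\right) = \left(- \frac{36}{35}\right) \left(-36\right) + 12 = \frac{1296}{35} + 12 = \frac{1716}{35}$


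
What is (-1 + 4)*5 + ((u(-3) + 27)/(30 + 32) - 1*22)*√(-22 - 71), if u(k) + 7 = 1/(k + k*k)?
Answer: 15 - 8063*I*√93/372 ≈ 15.0 - 209.02*I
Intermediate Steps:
u(k) = -7 + 1/(k + k²) (u(k) = -7 + 1/(k + k*k) = -7 + 1/(k + k²))
(-1 + 4)*5 + ((u(-3) + 27)/(30 + 32) - 1*22)*√(-22 - 71) = (-1 + 4)*5 + (((1 - 7*(-3) - 7*(-3)²)/((-3)*(1 - 3)) + 27)/(30 + 32) - 1*22)*√(-22 - 71) = 3*5 + ((-⅓*(1 + 21 - 7*9)/(-2) + 27)/62 - 22)*√(-93) = 15 + ((-⅓*(-½)*(1 + 21 - 63) + 27)*(1/62) - 22)*(I*√93) = 15 + ((-⅓*(-½)*(-41) + 27)*(1/62) - 22)*(I*√93) = 15 + ((-41/6 + 27)*(1/62) - 22)*(I*√93) = 15 + ((121/6)*(1/62) - 22)*(I*√93) = 15 + (121/372 - 22)*(I*√93) = 15 - 8063*I*√93/372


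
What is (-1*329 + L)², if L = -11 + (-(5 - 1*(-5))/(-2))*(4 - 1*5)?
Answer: 119025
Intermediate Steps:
L = -16 (L = -11 + (-(5 + 5)*(-½))*(4 - 5) = -11 + (-1*10*(-½))*(-1) = -11 - 10*(-½)*(-1) = -11 + 5*(-1) = -11 - 5 = -16)
(-1*329 + L)² = (-1*329 - 16)² = (-329 - 16)² = (-345)² = 119025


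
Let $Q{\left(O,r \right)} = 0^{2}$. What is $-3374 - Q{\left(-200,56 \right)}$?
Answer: $-3374$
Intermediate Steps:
$Q{\left(O,r \right)} = 0$
$-3374 - Q{\left(-200,56 \right)} = -3374 - 0 = -3374 + 0 = -3374$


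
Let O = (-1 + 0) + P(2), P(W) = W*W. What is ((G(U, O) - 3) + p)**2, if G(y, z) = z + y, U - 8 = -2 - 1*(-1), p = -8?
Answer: 1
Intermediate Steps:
P(W) = W**2
U = 7 (U = 8 + (-2 - 1*(-1)) = 8 + (-2 + 1) = 8 - 1 = 7)
O = 3 (O = (-1 + 0) + 2**2 = -1 + 4 = 3)
G(y, z) = y + z
((G(U, O) - 3) + p)**2 = (((7 + 3) - 3) - 8)**2 = ((10 - 3) - 8)**2 = (7 - 8)**2 = (-1)**2 = 1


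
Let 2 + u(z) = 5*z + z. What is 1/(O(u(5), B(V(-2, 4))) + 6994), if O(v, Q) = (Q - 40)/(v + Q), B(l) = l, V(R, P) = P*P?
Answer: 11/76928 ≈ 0.00014299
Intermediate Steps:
V(R, P) = P²
u(z) = -2 + 6*z (u(z) = -2 + (5*z + z) = -2 + 6*z)
O(v, Q) = (-40 + Q)/(Q + v)
1/(O(u(5), B(V(-2, 4))) + 6994) = 1/((-40 + 4²)/(4² + (-2 + 6*5)) + 6994) = 1/((-40 + 16)/(16 + (-2 + 30)) + 6994) = 1/(-24/(16 + 28) + 6994) = 1/(-24/44 + 6994) = 1/((1/44)*(-24) + 6994) = 1/(-6/11 + 6994) = 1/(76928/11) = 11/76928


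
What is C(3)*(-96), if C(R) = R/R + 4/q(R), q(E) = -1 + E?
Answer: -288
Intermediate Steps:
C(R) = 1 + 4/(-1 + R) (C(R) = R/R + 4/(-1 + R) = 1 + 4/(-1 + R))
C(3)*(-96) = ((3 + 3)/(-1 + 3))*(-96) = (6/2)*(-96) = ((½)*6)*(-96) = 3*(-96) = -288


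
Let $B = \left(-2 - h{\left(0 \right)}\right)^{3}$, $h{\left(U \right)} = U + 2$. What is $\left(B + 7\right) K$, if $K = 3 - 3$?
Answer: $0$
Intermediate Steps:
$h{\left(U \right)} = 2 + U$
$K = 0$ ($K = 3 - 3 = 0$)
$B = -64$ ($B = \left(-2 - \left(2 + 0\right)\right)^{3} = \left(-2 - 2\right)^{3} = \left(-4\right)^{3} = -64$)
$\left(B + 7\right) K = \left(-64 + 7\right) 0 = \left(-57\right) 0 = 0$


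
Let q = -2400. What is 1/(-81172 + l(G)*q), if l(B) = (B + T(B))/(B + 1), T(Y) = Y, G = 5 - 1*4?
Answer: -1/83572 ≈ -1.1966e-5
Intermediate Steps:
G = 1 (G = 5 - 4 = 1)
l(B) = 2*B/(1 + B) (l(B) = (B + B)/(B + 1) = (2*B)/(1 + B) = 2*B/(1 + B))
1/(-81172 + l(G)*q) = 1/(-81172 + (2*1/(1 + 1))*(-2400)) = 1/(-81172 + (2*1/2)*(-2400)) = 1/(-81172 + (2*1*(½))*(-2400)) = 1/(-81172 + 1*(-2400)) = 1/(-81172 - 2400) = 1/(-83572) = -1/83572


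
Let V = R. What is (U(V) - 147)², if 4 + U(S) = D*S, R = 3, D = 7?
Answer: 16900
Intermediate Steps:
V = 3
U(S) = -4 + 7*S
(U(V) - 147)² = ((-4 + 7*3) - 147)² = ((-4 + 21) - 147)² = (17 - 147)² = (-130)² = 16900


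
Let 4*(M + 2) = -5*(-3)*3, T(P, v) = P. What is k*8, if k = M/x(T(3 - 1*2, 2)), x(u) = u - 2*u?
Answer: -74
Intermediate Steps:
M = 37/4 (M = -2 + (-5*(-3)*3)/4 = -2 + (15*3)/4 = -2 + (¼)*45 = -2 + 45/4 = 37/4 ≈ 9.2500)
x(u) = -u
k = -37/4 (k = 37/(4*((-(3 - 1*2)))) = 37/(4*((-(3 - 2)))) = 37/(4*((-1*1))) = (37/4)/(-1) = (37/4)*(-1) = -37/4 ≈ -9.2500)
k*8 = -37/4*8 = -74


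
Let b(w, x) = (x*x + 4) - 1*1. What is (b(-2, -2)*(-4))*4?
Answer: -112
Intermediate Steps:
b(w, x) = 3 + x**2 (b(w, x) = (x**2 + 4) - 1 = (4 + x**2) - 1 = 3 + x**2)
(b(-2, -2)*(-4))*4 = ((3 + (-2)**2)*(-4))*4 = ((3 + 4)*(-4))*4 = (7*(-4))*4 = -28*4 = -112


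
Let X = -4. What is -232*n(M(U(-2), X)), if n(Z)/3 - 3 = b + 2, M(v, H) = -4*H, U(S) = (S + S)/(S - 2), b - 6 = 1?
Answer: -8352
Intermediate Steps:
b = 7 (b = 6 + 1 = 7)
U(S) = 2*S/(-2 + S) (U(S) = (2*S)/(-2 + S) = 2*S/(-2 + S))
n(Z) = 36 (n(Z) = 9 + 3*(7 + 2) = 9 + 3*9 = 9 + 27 = 36)
-232*n(M(U(-2), X)) = -232*36 = -8352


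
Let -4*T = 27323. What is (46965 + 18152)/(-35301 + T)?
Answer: -260468/168527 ≈ -1.5456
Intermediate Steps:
T = -27323/4 (T = -¼*27323 = -27323/4 ≈ -6830.8)
(46965 + 18152)/(-35301 + T) = (46965 + 18152)/(-35301 - 27323/4) = 65117/(-168527/4) = 65117*(-4/168527) = -260468/168527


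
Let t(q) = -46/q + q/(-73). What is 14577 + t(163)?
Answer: 173421796/11899 ≈ 14574.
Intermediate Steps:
t(q) = -46/q - q/73 (t(q) = -46/q + q*(-1/73) = -46/q - q/73)
14577 + t(163) = 14577 + (-46/163 - 1/73*163) = 14577 + (-46*1/163 - 163/73) = 14577 + (-46/163 - 163/73) = 14577 - 29927/11899 = 173421796/11899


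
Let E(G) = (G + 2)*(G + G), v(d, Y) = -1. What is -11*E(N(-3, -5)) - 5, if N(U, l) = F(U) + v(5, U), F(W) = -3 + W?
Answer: -775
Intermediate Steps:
N(U, l) = -4 + U (N(U, l) = (-3 + U) - 1 = -4 + U)
E(G) = 2*G*(2 + G) (E(G) = (2 + G)*(2*G) = 2*G*(2 + G))
-11*E(N(-3, -5)) - 5 = -22*(-4 - 3)*(2 + (-4 - 3)) - 5 = -22*(-7)*(2 - 7) - 5 = -22*(-7)*(-5) - 5 = -11*70 - 5 = -770 - 5 = -775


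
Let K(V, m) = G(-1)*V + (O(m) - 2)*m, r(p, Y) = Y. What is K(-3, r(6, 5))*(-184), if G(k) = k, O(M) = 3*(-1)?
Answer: 4048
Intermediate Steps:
O(M) = -3
K(V, m) = -V - 5*m (K(V, m) = -V + (-3 - 2)*m = -V - 5*m)
K(-3, r(6, 5))*(-184) = (-1*(-3) - 5*5)*(-184) = (3 - 25)*(-184) = -22*(-184) = 4048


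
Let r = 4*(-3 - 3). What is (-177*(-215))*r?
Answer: -913320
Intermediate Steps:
r = -24 (r = 4*(-6) = -24)
(-177*(-215))*r = -177*(-215)*(-24) = 38055*(-24) = -913320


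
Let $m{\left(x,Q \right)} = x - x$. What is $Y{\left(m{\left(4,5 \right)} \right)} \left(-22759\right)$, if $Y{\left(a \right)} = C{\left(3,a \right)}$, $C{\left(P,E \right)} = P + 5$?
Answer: $-182072$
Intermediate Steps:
$m{\left(x,Q \right)} = 0$
$C{\left(P,E \right)} = 5 + P$
$Y{\left(a \right)} = 8$ ($Y{\left(a \right)} = 5 + 3 = 8$)
$Y{\left(m{\left(4,5 \right)} \right)} \left(-22759\right) = 8 \left(-22759\right) = -182072$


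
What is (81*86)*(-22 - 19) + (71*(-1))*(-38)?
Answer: -282908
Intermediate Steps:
(81*86)*(-22 - 19) + (71*(-1))*(-38) = 6966*(-41) - 71*(-38) = -285606 + 2698 = -282908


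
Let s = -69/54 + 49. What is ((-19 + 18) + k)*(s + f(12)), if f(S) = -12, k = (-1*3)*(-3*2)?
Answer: 10931/18 ≈ 607.28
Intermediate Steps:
k = 18 (k = -3*(-6) = 18)
s = 859/18 (s = -69*1/54 + 49 = -23/18 + 49 = 859/18 ≈ 47.722)
((-19 + 18) + k)*(s + f(12)) = ((-19 + 18) + 18)*(859/18 - 12) = (-1 + 18)*(643/18) = 17*(643/18) = 10931/18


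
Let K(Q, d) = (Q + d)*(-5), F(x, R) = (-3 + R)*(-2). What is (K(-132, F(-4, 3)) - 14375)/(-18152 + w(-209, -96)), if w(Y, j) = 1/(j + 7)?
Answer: 1220635/1615529 ≈ 0.75556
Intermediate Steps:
F(x, R) = 6 - 2*R
K(Q, d) = -5*Q - 5*d
w(Y, j) = 1/(7 + j)
(K(-132, F(-4, 3)) - 14375)/(-18152 + w(-209, -96)) = ((-5*(-132) - 5*(6 - 2*3)) - 14375)/(-18152 + 1/(7 - 96)) = ((660 - 5*(6 - 6)) - 14375)/(-18152 + 1/(-89)) = ((660 - 5*0) - 14375)/(-18152 - 1/89) = ((660 + 0) - 14375)/(-1615529/89) = (660 - 14375)*(-89/1615529) = -13715*(-89/1615529) = 1220635/1615529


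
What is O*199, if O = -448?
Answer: -89152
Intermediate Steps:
O*199 = -448*199 = -89152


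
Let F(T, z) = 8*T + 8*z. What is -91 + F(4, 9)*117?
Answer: 12077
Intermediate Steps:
-91 + F(4, 9)*117 = -91 + (8*4 + 8*9)*117 = -91 + (32 + 72)*117 = -91 + 104*117 = -91 + 12168 = 12077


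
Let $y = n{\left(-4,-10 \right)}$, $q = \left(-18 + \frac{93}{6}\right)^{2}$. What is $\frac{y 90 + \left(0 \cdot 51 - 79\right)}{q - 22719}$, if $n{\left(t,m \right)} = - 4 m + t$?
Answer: $- \frac{12644}{90851} \approx -0.13917$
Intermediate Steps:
$q = \frac{25}{4}$ ($q = \left(-18 + 93 \cdot \frac{1}{6}\right)^{2} = \left(-18 + \frac{31}{2}\right)^{2} = \left(- \frac{5}{2}\right)^{2} = \frac{25}{4} \approx 6.25$)
$n{\left(t,m \right)} = t - 4 m$
$y = 36$ ($y = -4 - -40 = -4 + 40 = 36$)
$\frac{y 90 + \left(0 \cdot 51 - 79\right)}{q - 22719} = \frac{36 \cdot 90 + \left(0 \cdot 51 - 79\right)}{\frac{25}{4} - 22719} = \frac{3240 + \left(0 - 79\right)}{- \frac{90851}{4}} = \left(3240 - 79\right) \left(- \frac{4}{90851}\right) = 3161 \left(- \frac{4}{90851}\right) = - \frac{12644}{90851}$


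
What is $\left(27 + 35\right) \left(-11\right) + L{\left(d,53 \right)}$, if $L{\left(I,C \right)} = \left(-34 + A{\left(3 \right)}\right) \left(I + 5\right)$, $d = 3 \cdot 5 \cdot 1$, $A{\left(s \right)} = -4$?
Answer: $-1442$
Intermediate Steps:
$d = 15$ ($d = 15 \cdot 1 = 15$)
$L{\left(I,C \right)} = -190 - 38 I$ ($L{\left(I,C \right)} = \left(-34 - 4\right) \left(I + 5\right) = - 38 \left(5 + I\right) = -190 - 38 I$)
$\left(27 + 35\right) \left(-11\right) + L{\left(d,53 \right)} = \left(27 + 35\right) \left(-11\right) - 760 = 62 \left(-11\right) - 760 = -682 - 760 = -1442$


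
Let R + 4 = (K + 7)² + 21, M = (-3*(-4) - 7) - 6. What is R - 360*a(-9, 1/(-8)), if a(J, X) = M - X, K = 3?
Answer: 432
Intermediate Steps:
M = -1 (M = (12 - 7) - 6 = 5 - 6 = -1)
a(J, X) = -1 - X
R = 117 (R = -4 + ((3 + 7)² + 21) = -4 + (10² + 21) = -4 + (100 + 21) = -4 + 121 = 117)
R - 360*a(-9, 1/(-8)) = 117 - 360*(-1 - 1/(-8)) = 117 - 360*(-1 - 1*(-⅛)) = 117 - 360*(-1 + ⅛) = 117 - 360*(-7/8) = 117 + 315 = 432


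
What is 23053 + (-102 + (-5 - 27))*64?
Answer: 14477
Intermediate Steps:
23053 + (-102 + (-5 - 27))*64 = 23053 + (-102 - 32)*64 = 23053 - 134*64 = 23053 - 8576 = 14477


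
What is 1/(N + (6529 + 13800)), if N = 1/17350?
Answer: 17350/352708151 ≈ 4.9191e-5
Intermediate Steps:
N = 1/17350 ≈ 5.7637e-5
1/(N + (6529 + 13800)) = 1/(1/17350 + (6529 + 13800)) = 1/(1/17350 + 20329) = 1/(352708151/17350) = 17350/352708151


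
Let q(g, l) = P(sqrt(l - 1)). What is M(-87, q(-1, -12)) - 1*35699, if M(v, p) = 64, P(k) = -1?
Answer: -35635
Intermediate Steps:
q(g, l) = -1
M(-87, q(-1, -12)) - 1*35699 = 64 - 1*35699 = 64 - 35699 = -35635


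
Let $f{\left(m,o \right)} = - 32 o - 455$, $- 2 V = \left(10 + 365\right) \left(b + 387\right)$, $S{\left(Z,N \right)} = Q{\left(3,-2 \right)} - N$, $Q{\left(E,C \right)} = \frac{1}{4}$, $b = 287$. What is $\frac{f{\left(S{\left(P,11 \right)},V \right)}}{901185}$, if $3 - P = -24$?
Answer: $\frac{808709}{180237} \approx 4.4869$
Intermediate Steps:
$Q{\left(E,C \right)} = \frac{1}{4}$
$P = 27$ ($P = 3 - -24 = 3 + 24 = 27$)
$S{\left(Z,N \right)} = \frac{1}{4} - N$
$V = -126375$ ($V = - \frac{\left(10 + 365\right) \left(287 + 387\right)}{2} = - \frac{375 \cdot 674}{2} = \left(- \frac{1}{2}\right) 252750 = -126375$)
$f{\left(m,o \right)} = -455 - 32 o$
$\frac{f{\left(S{\left(P,11 \right)},V \right)}}{901185} = \frac{-455 - -4044000}{901185} = \left(-455 + 4044000\right) \frac{1}{901185} = 4043545 \cdot \frac{1}{901185} = \frac{808709}{180237}$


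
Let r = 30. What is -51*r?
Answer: -1530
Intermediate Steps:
-51*r = -51*30 = -1530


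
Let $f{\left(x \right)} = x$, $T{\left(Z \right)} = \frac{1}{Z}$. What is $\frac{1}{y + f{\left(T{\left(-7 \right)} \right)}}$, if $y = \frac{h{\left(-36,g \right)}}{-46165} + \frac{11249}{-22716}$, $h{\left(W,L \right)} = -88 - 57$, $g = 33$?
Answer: $- \frac{209736828}{133165657} \approx -1.575$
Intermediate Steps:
$h{\left(W,L \right)} = -145$
$y = - \frac{103203253}{209736828}$ ($y = - \frac{145}{-46165} + \frac{11249}{-22716} = \left(-145\right) \left(- \frac{1}{46165}\right) + 11249 \left(- \frac{1}{22716}\right) = \frac{29}{9233} - \frac{11249}{22716} = - \frac{103203253}{209736828} \approx -0.49206$)
$\frac{1}{y + f{\left(T{\left(-7 \right)} \right)}} = \frac{1}{- \frac{103203253}{209736828} + \frac{1}{-7}} = \frac{1}{- \frac{103203253}{209736828} - \frac{1}{7}} = \frac{1}{- \frac{133165657}{209736828}} = - \frac{209736828}{133165657}$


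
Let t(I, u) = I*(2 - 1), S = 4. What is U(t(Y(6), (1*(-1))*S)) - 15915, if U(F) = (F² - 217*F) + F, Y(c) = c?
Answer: -17175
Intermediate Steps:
t(I, u) = I (t(I, u) = I*1 = I)
U(F) = F² - 216*F
U(t(Y(6), (1*(-1))*S)) - 15915 = 6*(-216 + 6) - 15915 = 6*(-210) - 15915 = -1260 - 15915 = -17175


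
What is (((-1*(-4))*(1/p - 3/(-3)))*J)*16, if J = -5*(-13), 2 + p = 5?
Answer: 16640/3 ≈ 5546.7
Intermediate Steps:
p = 3 (p = -2 + 5 = 3)
J = 65
(((-1*(-4))*(1/p - 3/(-3)))*J)*16 = (((-1*(-4))*(1/3 - 3/(-3)))*65)*16 = ((4*(1*(1/3) - 3*(-1/3)))*65)*16 = ((4*(1/3 + 1))*65)*16 = ((4*(4/3))*65)*16 = ((16/3)*65)*16 = (1040/3)*16 = 16640/3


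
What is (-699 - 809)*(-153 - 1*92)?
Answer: 369460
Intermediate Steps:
(-699 - 809)*(-153 - 1*92) = -1508*(-153 - 92) = -1508*(-245) = 369460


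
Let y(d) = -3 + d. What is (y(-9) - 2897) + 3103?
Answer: 194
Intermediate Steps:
(y(-9) - 2897) + 3103 = ((-3 - 9) - 2897) + 3103 = (-12 - 2897) + 3103 = -2909 + 3103 = 194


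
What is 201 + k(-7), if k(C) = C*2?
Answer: 187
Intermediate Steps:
k(C) = 2*C
201 + k(-7) = 201 + 2*(-7) = 201 - 14 = 187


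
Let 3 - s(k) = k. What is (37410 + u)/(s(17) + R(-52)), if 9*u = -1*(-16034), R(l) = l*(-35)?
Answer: 176362/8127 ≈ 21.701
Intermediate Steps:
R(l) = -35*l
s(k) = 3 - k
u = 16034/9 (u = (-1*(-16034))/9 = (⅑)*16034 = 16034/9 ≈ 1781.6)
(37410 + u)/(s(17) + R(-52)) = (37410 + 16034/9)/((3 - 1*17) - 35*(-52)) = 352724/(9*((3 - 17) + 1820)) = 352724/(9*(-14 + 1820)) = (352724/9)/1806 = (352724/9)*(1/1806) = 176362/8127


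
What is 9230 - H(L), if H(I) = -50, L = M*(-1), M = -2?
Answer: 9280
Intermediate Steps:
L = 2 (L = -2*(-1) = 2)
9230 - H(L) = 9230 - 1*(-50) = 9230 + 50 = 9280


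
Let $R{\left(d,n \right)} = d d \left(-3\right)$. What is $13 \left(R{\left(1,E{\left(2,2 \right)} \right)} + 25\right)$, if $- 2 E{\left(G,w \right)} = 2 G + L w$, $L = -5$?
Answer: $286$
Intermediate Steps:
$E{\left(G,w \right)} = - G + \frac{5 w}{2}$ ($E{\left(G,w \right)} = - \frac{2 G - 5 w}{2} = - \frac{- 5 w + 2 G}{2} = - G + \frac{5 w}{2}$)
$R{\left(d,n \right)} = - 3 d^{2}$ ($R{\left(d,n \right)} = d^{2} \left(-3\right) = - 3 d^{2}$)
$13 \left(R{\left(1,E{\left(2,2 \right)} \right)} + 25\right) = 13 \left(- 3 \cdot 1^{2} + 25\right) = 13 \left(\left(-3\right) 1 + 25\right) = 13 \left(-3 + 25\right) = 13 \cdot 22 = 286$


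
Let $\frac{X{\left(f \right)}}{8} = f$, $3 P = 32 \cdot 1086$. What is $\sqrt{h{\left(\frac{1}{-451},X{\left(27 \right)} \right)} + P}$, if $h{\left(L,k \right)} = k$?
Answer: $10 \sqrt{118} \approx 108.63$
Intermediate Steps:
$P = 11584$ ($P = \frac{32 \cdot 1086}{3} = \frac{1}{3} \cdot 34752 = 11584$)
$X{\left(f \right)} = 8 f$
$\sqrt{h{\left(\frac{1}{-451},X{\left(27 \right)} \right)} + P} = \sqrt{8 \cdot 27 + 11584} = \sqrt{216 + 11584} = \sqrt{11800} = 10 \sqrt{118}$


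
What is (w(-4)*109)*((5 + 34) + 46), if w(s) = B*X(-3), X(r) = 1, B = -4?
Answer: -37060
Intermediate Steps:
w(s) = -4 (w(s) = -4*1 = -4)
(w(-4)*109)*((5 + 34) + 46) = (-4*109)*((5 + 34) + 46) = -436*(39 + 46) = -436*85 = -37060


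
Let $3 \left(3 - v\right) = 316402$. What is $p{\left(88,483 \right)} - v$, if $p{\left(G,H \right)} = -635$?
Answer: $\frac{314488}{3} \approx 1.0483 \cdot 10^{5}$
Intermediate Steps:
$v = - \frac{316393}{3}$ ($v = 3 - \frac{316402}{3} = - \frac{316393}{3} \approx -1.0546 \cdot 10^{5}$)
$p{\left(88,483 \right)} - v = -635 - - \frac{316393}{3} = -635 + \frac{316393}{3} = \frac{314488}{3}$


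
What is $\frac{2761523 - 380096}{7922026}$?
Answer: $\frac{2381427}{7922026} \approx 0.30061$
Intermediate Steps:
$\frac{2761523 - 380096}{7922026} = \left(2761523 - 380096\right) \frac{1}{7922026} = 2381427 \cdot \frac{1}{7922026} = \frac{2381427}{7922026}$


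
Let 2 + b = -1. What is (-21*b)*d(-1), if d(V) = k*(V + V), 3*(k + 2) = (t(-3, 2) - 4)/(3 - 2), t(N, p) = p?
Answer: 336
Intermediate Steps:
b = -3 (b = -2 - 1 = -3)
k = -8/3 (k = -2 + ((2 - 4)/(3 - 2))/3 = -2 + (-2/1)/3 = -2 + (-2*1)/3 = -2 + (⅓)*(-2) = -2 - ⅔ = -8/3 ≈ -2.6667)
d(V) = -16*V/3 (d(V) = -8*(V + V)/3 = -16*V/3)
(-21*b)*d(-1) = (-21*(-3))*(-16/3*(-1)) = 63*(16/3) = 336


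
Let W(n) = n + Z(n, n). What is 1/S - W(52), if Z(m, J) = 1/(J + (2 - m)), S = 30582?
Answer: -802777/15291 ≈ -52.500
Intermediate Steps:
Z(m, J) = 1/(2 + J - m)
W(n) = ½ + n (W(n) = n + 1/(2 + n - n) = n + 1/2 = n + ½ = ½ + n)
1/S - W(52) = 1/30582 - (½ + 52) = 1/30582 - 1*105/2 = 1/30582 - 105/2 = -802777/15291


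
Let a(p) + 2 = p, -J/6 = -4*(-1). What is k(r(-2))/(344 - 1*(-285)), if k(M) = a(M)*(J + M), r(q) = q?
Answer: 104/629 ≈ 0.16534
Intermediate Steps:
J = -24 (J = -(-24)*(-1) = -6*4 = -24)
a(p) = -2 + p
k(M) = (-24 + M)*(-2 + M) (k(M) = (-2 + M)*(-24 + M) = (-24 + M)*(-2 + M))
k(r(-2))/(344 - 1*(-285)) = ((-24 - 2)*(-2 - 2))/(344 - 1*(-285)) = (-26*(-4))/(344 + 285) = 104/629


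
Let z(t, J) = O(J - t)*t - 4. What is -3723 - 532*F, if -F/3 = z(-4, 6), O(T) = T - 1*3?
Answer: -54795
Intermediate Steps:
O(T) = -3 + T (O(T) = T - 3 = -3 + T)
z(t, J) = -4 + t*(-3 + J - t) (z(t, J) = (-3 + (J - t))*t - 4 = (-3 + J - t)*t - 4 = t*(-3 + J - t) - 4 = -4 + t*(-3 + J - t))
F = 96 (F = -3*(-4 - 1*(-4)*(3 - 4 - 1*6)) = -3*(-4 - 1*(-4)*(3 - 4 - 6)) = -3*(-4 - 1*(-4)*(-7)) = -3*(-4 - 28) = -3*(-32) = 96)
-3723 - 532*F = -3723 - 532*96 = -3723 - 51072 = -54795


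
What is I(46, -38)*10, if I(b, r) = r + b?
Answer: 80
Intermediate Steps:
I(b, r) = b + r
I(46, -38)*10 = (46 - 38)*10 = 8*10 = 80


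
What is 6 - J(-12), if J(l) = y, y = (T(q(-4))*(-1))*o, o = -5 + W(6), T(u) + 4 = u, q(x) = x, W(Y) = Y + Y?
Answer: -50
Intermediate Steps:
W(Y) = 2*Y
T(u) = -4 + u
o = 7 (o = -5 + 2*6 = -5 + 12 = 7)
y = 56 (y = ((-4 - 4)*(-1))*7 = -8*(-1)*7 = 8*7 = 56)
J(l) = 56
6 - J(-12) = 6 - 1*56 = 6 - 56 = -50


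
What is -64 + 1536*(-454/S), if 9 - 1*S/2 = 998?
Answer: 285376/989 ≈ 288.55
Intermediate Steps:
S = -1978 (S = 18 - 2*998 = 18 - 1996 = -1978)
-64 + 1536*(-454/S) = -64 + 1536*(-454/(-1978)) = -64 + 1536*(-454*(-1/1978)) = -64 + 1536*(227/989) = -64 + 348672/989 = 285376/989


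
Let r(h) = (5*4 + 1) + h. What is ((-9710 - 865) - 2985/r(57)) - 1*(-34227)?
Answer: 613957/26 ≈ 23614.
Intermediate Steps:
r(h) = 21 + h (r(h) = (20 + 1) + h = 21 + h)
((-9710 - 865) - 2985/r(57)) - 1*(-34227) = ((-9710 - 865) - 2985/(21 + 57)) - 1*(-34227) = (-10575 - 2985/78) + 34227 = (-10575 - 2985*1/78) + 34227 = (-10575 - 995/26) + 34227 = -275945/26 + 34227 = 613957/26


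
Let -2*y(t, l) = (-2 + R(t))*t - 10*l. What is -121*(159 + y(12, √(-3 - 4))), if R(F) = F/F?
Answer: -19965 - 605*I*√7 ≈ -19965.0 - 1600.7*I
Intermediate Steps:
R(F) = 1
y(t, l) = t/2 + 5*l (y(t, l) = -((-2 + 1)*t - 10*l)/2 = -(-t - 10*l)/2 = t/2 + 5*l)
-121*(159 + y(12, √(-3 - 4))) = -121*(159 + ((½)*12 + 5*√(-3 - 4))) = -121*(159 + (6 + 5*√(-7))) = -121*(159 + (6 + 5*(I*√7))) = -121*(159 + (6 + 5*I*√7)) = -121*(165 + 5*I*√7) = -19965 - 605*I*√7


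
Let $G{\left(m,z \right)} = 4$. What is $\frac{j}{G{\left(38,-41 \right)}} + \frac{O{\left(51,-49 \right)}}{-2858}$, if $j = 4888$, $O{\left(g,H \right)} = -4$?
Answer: $\frac{1746240}{1429} \approx 1222.0$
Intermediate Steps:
$\frac{j}{G{\left(38,-41 \right)}} + \frac{O{\left(51,-49 \right)}}{-2858} = \frac{4888}{4} - \frac{4}{-2858} = 4888 \cdot \frac{1}{4} - - \frac{2}{1429} = 1222 + \frac{2}{1429} = \frac{1746240}{1429}$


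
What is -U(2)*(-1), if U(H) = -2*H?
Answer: -4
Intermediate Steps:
-U(2)*(-1) = -(-2)*2*(-1) = -1*(-4)*(-1) = 4*(-1) = -4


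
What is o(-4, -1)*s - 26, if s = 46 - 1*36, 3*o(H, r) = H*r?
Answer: -38/3 ≈ -12.667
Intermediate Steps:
o(H, r) = H*r/3 (o(H, r) = (H*r)/3 = H*r/3)
s = 10 (s = 46 - 36 = 10)
o(-4, -1)*s - 26 = ((⅓)*(-4)*(-1))*10 - 26 = (4/3)*10 - 26 = 40/3 - 26 = -38/3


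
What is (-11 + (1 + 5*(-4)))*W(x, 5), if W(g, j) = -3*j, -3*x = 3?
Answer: 450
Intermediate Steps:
x = -1 (x = -⅓*3 = -1)
(-11 + (1 + 5*(-4)))*W(x, 5) = (-11 + (1 + 5*(-4)))*(-3*5) = (-11 + (1 - 20))*(-15) = (-11 - 19)*(-15) = -30*(-15) = 450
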